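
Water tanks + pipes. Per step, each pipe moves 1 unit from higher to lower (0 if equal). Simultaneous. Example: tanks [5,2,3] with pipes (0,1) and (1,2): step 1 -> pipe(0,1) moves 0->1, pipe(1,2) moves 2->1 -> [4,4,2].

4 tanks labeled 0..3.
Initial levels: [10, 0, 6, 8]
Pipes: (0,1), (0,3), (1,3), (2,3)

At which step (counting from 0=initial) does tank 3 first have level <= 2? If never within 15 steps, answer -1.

Answer: -1

Derivation:
Step 1: flows [0->1,0->3,3->1,3->2] -> levels [8 2 7 7]
Step 2: flows [0->1,0->3,3->1,2=3] -> levels [6 4 7 7]
Step 3: flows [0->1,3->0,3->1,2=3] -> levels [6 6 7 5]
Step 4: flows [0=1,0->3,1->3,2->3] -> levels [5 5 6 8]
Step 5: flows [0=1,3->0,3->1,3->2] -> levels [6 6 7 5]
  -> period-2 cycle (repeats step 3); tank 3 never drops to <=2
Tank 3 never reaches <=2 within 15 steps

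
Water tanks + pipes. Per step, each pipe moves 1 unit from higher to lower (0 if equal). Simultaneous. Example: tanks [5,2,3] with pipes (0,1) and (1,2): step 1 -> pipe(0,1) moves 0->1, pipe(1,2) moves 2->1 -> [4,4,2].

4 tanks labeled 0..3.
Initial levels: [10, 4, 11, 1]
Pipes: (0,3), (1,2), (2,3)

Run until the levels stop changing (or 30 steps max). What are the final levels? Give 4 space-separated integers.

Step 1: flows [0->3,2->1,2->3] -> levels [9 5 9 3]
Step 2: flows [0->3,2->1,2->3] -> levels [8 6 7 5]
Step 3: flows [0->3,2->1,2->3] -> levels [7 7 5 7]
Step 4: flows [0=3,1->2,3->2] -> levels [7 6 7 6]
Step 5: flows [0->3,2->1,2->3] -> levels [6 7 5 8]
Step 6: flows [3->0,1->2,3->2] -> levels [7 6 7 6]
  -> period-2 cycle: step 6 state = step 4 state; never stabilizes
  -> state at step 30: (30-4) mod 2 = 0, same as step 4 -> [7 6 7 6]

Answer: 7 6 7 6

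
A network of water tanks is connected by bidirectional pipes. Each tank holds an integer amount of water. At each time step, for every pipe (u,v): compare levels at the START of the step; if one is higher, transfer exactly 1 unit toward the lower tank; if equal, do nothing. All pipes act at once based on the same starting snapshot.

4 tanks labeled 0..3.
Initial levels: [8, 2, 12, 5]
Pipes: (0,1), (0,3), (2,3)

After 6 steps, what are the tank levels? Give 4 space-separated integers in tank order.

Step 1: flows [0->1,0->3,2->3] -> levels [6 3 11 7]
Step 2: flows [0->1,3->0,2->3] -> levels [6 4 10 7]
Step 3: flows [0->1,3->0,2->3] -> levels [6 5 9 7]
Step 4: flows [0->1,3->0,2->3] -> levels [6 6 8 7]
Step 5: flows [0=1,3->0,2->3] -> levels [7 6 7 7]
Step 6: flows [0->1,0=3,2=3] -> levels [6 7 7 7]

Answer: 6 7 7 7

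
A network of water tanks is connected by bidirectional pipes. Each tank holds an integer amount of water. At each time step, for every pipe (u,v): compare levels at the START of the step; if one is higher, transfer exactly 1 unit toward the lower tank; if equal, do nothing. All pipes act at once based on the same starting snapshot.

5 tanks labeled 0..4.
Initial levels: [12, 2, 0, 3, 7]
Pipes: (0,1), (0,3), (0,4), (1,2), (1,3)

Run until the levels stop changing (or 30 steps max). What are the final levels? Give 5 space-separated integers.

Step 1: flows [0->1,0->3,0->4,1->2,3->1] -> levels [9 3 1 3 8]
Step 2: flows [0->1,0->3,0->4,1->2,1=3] -> levels [6 3 2 4 9]
Step 3: flows [0->1,0->3,4->0,1->2,3->1] -> levels [5 4 3 4 8]
Step 4: flows [0->1,0->3,4->0,1->2,1=3] -> levels [4 4 4 5 7]
Step 5: flows [0=1,3->0,4->0,1=2,3->1] -> levels [6 5 4 3 6]
Step 6: flows [0->1,0->3,0=4,1->2,1->3] -> levels [4 4 5 5 6]
Step 7: flows [0=1,3->0,4->0,2->1,3->1] -> levels [6 6 4 3 5]
Step 8: flows [0=1,0->3,0->4,1->2,1->3] -> levels [4 4 5 5 6]
  -> period-2 cycle: step 8 state = step 6 state; never stabilizes
  -> state at step 30: (30-6) mod 2 = 0, same as step 6 -> [4 4 5 5 6]

Answer: 4 4 5 5 6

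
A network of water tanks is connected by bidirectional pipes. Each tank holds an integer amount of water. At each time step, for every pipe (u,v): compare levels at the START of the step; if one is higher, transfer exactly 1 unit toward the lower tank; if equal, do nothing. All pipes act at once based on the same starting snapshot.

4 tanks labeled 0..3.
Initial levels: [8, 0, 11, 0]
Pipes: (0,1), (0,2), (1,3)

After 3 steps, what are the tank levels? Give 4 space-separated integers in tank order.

Answer: 8 2 8 1

Derivation:
Step 1: flows [0->1,2->0,1=3] -> levels [8 1 10 0]
Step 2: flows [0->1,2->0,1->3] -> levels [8 1 9 1]
Step 3: flows [0->1,2->0,1=3] -> levels [8 2 8 1]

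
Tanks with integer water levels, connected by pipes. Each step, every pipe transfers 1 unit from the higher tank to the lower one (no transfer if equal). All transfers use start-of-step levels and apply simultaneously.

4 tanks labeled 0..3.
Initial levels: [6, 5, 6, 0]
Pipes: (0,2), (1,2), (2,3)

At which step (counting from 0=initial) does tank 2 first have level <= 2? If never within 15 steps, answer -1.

Answer: 5

Derivation:
Step 1: flows [0=2,2->1,2->3] -> levels [6 6 4 1]
Step 2: flows [0->2,1->2,2->3] -> levels [5 5 5 2]
Step 3: flows [0=2,1=2,2->3] -> levels [5 5 4 3]
Step 4: flows [0->2,1->2,2->3] -> levels [4 4 5 4]
Step 5: flows [2->0,2->1,2->3] -> levels [5 5 2 5]
Tank 2 first reaches <=2 at step 5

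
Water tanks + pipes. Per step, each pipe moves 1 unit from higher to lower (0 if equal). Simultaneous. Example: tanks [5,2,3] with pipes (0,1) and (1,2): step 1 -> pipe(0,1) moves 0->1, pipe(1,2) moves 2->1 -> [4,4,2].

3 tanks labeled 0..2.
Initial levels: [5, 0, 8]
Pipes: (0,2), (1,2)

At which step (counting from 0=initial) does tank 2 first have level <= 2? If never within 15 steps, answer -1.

Answer: -1

Derivation:
Step 1: flows [2->0,2->1] -> levels [6 1 6]
Step 2: flows [0=2,2->1] -> levels [6 2 5]
Step 3: flows [0->2,2->1] -> levels [5 3 5]
Step 4: flows [0=2,2->1] -> levels [5 4 4]
Step 5: flows [0->2,1=2] -> levels [4 4 5]
Step 6: flows [2->0,2->1] -> levels [5 5 3]
Step 7: flows [0->2,1->2] -> levels [4 4 5]
  -> period-2 cycle (repeats step 5); tank 2 never drops to <=2
Tank 2 never reaches <=2 within 15 steps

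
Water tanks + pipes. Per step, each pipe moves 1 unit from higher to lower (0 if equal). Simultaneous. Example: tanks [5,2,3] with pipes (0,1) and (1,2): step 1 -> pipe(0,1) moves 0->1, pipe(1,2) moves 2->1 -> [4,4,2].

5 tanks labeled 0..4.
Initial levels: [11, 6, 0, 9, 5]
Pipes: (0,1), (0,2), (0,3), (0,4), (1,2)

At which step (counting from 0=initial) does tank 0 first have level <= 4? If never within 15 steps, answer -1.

Answer: -1

Derivation:
Step 1: flows [0->1,0->2,0->3,0->4,1->2] -> levels [7 6 2 10 6]
Step 2: flows [0->1,0->2,3->0,0->4,1->2] -> levels [5 6 4 9 7]
Step 3: flows [1->0,0->2,3->0,4->0,1->2] -> levels [7 4 6 8 6]
Step 4: flows [0->1,0->2,3->0,0->4,2->1] -> levels [5 6 6 7 7]
Step 5: flows [1->0,2->0,3->0,4->0,1=2] -> levels [9 5 5 6 6]
Step 6: flows [0->1,0->2,0->3,0->4,1=2] -> levels [5 6 6 7 7]
  -> period-2 cycle (repeats step 4); tank 0 never drops to <=4
Tank 0 never reaches <=4 within 15 steps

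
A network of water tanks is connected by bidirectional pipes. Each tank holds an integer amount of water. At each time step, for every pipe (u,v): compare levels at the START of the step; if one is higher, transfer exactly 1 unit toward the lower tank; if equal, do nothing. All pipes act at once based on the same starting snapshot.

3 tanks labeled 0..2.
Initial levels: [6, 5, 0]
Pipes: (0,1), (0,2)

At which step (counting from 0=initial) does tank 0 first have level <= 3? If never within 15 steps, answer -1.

Step 1: flows [0->1,0->2] -> levels [4 6 1]
Step 2: flows [1->0,0->2] -> levels [4 5 2]
Step 3: flows [1->0,0->2] -> levels [4 4 3]
Step 4: flows [0=1,0->2] -> levels [3 4 4]
Tank 0 first reaches <=3 at step 4

Answer: 4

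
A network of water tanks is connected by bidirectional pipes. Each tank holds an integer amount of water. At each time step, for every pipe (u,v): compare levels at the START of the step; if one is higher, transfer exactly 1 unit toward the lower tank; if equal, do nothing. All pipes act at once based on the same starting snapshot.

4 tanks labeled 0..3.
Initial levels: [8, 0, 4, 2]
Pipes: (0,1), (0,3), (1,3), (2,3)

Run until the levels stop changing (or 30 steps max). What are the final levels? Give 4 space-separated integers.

Step 1: flows [0->1,0->3,3->1,2->3] -> levels [6 2 3 3]
Step 2: flows [0->1,0->3,3->1,2=3] -> levels [4 4 3 3]
Step 3: flows [0=1,0->3,1->3,2=3] -> levels [3 3 3 5]
Step 4: flows [0=1,3->0,3->1,3->2] -> levels [4 4 4 2]
Step 5: flows [0=1,0->3,1->3,2->3] -> levels [3 3 3 5]
  -> period-2 cycle: step 5 state = step 3 state; never stabilizes
  -> state at step 30: (30-3) mod 2 = 1, same as step 4 -> [4 4 4 2]

Answer: 4 4 4 2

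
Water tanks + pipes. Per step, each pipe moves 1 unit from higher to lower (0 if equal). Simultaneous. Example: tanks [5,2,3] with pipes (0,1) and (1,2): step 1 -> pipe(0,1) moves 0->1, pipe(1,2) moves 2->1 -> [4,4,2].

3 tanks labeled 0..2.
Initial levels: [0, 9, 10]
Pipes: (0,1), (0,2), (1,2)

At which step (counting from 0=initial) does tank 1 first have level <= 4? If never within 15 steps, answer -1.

Step 1: flows [1->0,2->0,2->1] -> levels [2 9 8]
Step 2: flows [1->0,2->0,1->2] -> levels [4 7 8]
Step 3: flows [1->0,2->0,2->1] -> levels [6 7 6]
Step 4: flows [1->0,0=2,1->2] -> levels [7 5 7]
Step 5: flows [0->1,0=2,2->1] -> levels [6 7 6]
  -> period-2 cycle (repeats step 3); tank 1 never drops to <=4
Tank 1 never reaches <=4 within 15 steps

Answer: -1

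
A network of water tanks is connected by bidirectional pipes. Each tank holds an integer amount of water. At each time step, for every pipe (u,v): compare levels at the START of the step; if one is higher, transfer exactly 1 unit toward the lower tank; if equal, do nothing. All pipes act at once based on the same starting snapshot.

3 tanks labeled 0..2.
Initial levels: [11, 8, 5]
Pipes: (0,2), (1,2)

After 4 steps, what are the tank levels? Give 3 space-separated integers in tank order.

Step 1: flows [0->2,1->2] -> levels [10 7 7]
Step 2: flows [0->2,1=2] -> levels [9 7 8]
Step 3: flows [0->2,2->1] -> levels [8 8 8]
Step 4: flows [0=2,1=2] -> levels [8 8 8]

Answer: 8 8 8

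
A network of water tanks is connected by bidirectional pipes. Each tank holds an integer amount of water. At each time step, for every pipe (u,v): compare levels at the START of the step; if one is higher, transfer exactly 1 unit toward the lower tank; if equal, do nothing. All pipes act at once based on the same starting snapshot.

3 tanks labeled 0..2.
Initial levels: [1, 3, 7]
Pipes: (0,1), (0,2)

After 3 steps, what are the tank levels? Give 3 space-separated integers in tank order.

Step 1: flows [1->0,2->0] -> levels [3 2 6]
Step 2: flows [0->1,2->0] -> levels [3 3 5]
Step 3: flows [0=1,2->0] -> levels [4 3 4]

Answer: 4 3 4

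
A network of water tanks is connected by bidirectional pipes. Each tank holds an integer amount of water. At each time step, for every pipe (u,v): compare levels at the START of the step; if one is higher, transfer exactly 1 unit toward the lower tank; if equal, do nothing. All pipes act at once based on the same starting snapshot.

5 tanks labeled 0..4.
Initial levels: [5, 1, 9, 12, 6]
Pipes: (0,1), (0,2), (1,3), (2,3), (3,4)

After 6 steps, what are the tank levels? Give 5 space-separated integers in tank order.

Answer: 6 7 7 5 8

Derivation:
Step 1: flows [0->1,2->0,3->1,3->2,3->4] -> levels [5 3 9 9 7]
Step 2: flows [0->1,2->0,3->1,2=3,3->4] -> levels [5 5 8 7 8]
Step 3: flows [0=1,2->0,3->1,2->3,4->3] -> levels [6 6 6 8 7]
Step 4: flows [0=1,0=2,3->1,3->2,3->4] -> levels [6 7 7 5 8]
Step 5: flows [1->0,2->0,1->3,2->3,4->3] -> levels [8 5 5 8 7]
Step 6: flows [0->1,0->2,3->1,3->2,3->4] -> levels [6 7 7 5 8]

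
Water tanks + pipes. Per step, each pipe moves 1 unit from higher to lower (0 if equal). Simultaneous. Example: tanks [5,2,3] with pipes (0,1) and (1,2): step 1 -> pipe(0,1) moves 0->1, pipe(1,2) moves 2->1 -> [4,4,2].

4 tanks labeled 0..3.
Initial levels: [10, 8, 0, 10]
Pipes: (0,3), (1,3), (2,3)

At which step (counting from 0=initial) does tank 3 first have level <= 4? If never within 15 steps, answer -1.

Answer: -1

Derivation:
Step 1: flows [0=3,3->1,3->2] -> levels [10 9 1 8]
Step 2: flows [0->3,1->3,3->2] -> levels [9 8 2 9]
Step 3: flows [0=3,3->1,3->2] -> levels [9 9 3 7]
Step 4: flows [0->3,1->3,3->2] -> levels [8 8 4 8]
Step 5: flows [0=3,1=3,3->2] -> levels [8 8 5 7]
Step 6: flows [0->3,1->3,3->2] -> levels [7 7 6 8]
Step 7: flows [3->0,3->1,3->2] -> levels [8 8 7 5]
Step 8: flows [0->3,1->3,2->3] -> levels [7 7 6 8]
  -> period-2 cycle (repeats step 6); tank 3 never drops to <=4
Tank 3 never reaches <=4 within 15 steps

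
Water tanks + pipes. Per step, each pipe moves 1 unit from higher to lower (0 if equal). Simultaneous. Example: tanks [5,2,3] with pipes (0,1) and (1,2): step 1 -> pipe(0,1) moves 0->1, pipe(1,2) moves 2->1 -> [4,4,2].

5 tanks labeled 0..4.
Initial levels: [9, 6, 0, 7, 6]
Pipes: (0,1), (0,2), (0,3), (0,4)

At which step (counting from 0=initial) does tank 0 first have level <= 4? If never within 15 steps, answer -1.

Answer: 3

Derivation:
Step 1: flows [0->1,0->2,0->3,0->4] -> levels [5 7 1 8 7]
Step 2: flows [1->0,0->2,3->0,4->0] -> levels [7 6 2 7 6]
Step 3: flows [0->1,0->2,0=3,0->4] -> levels [4 7 3 7 7]
Tank 0 first reaches <=4 at step 3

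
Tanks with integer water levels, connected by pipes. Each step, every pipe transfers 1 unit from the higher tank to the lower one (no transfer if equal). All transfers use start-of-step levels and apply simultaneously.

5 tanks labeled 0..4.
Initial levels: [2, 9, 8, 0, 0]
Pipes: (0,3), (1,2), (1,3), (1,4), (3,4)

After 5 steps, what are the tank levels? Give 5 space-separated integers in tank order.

Step 1: flows [0->3,1->2,1->3,1->4,3=4] -> levels [1 6 9 2 1]
Step 2: flows [3->0,2->1,1->3,1->4,3->4] -> levels [2 5 8 1 3]
Step 3: flows [0->3,2->1,1->3,1->4,4->3] -> levels [1 4 7 4 3]
Step 4: flows [3->0,2->1,1=3,1->4,3->4] -> levels [2 4 6 2 5]
Step 5: flows [0=3,2->1,1->3,4->1,4->3] -> levels [2 5 5 4 3]

Answer: 2 5 5 4 3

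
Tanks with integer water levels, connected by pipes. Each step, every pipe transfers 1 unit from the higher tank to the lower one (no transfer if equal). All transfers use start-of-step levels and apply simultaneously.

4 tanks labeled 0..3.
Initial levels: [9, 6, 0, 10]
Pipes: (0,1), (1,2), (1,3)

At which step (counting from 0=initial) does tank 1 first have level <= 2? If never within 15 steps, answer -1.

Answer: -1

Derivation:
Step 1: flows [0->1,1->2,3->1] -> levels [8 7 1 9]
Step 2: flows [0->1,1->2,3->1] -> levels [7 8 2 8]
Step 3: flows [1->0,1->2,1=3] -> levels [8 6 3 8]
Step 4: flows [0->1,1->2,3->1] -> levels [7 7 4 7]
Step 5: flows [0=1,1->2,1=3] -> levels [7 6 5 7]
Step 6: flows [0->1,1->2,3->1] -> levels [6 7 6 6]
Step 7: flows [1->0,1->2,1->3] -> levels [7 4 7 7]
Step 8: flows [0->1,2->1,3->1] -> levels [6 7 6 6]
  -> period-2 cycle (repeats step 6); tank 1 never drops to <=2
Tank 1 never reaches <=2 within 15 steps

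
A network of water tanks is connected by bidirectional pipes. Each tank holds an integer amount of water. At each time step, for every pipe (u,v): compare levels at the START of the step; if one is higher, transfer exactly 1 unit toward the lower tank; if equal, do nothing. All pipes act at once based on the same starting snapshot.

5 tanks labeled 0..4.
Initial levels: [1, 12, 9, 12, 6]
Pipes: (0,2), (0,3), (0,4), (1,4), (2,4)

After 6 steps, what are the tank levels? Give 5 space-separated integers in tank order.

Step 1: flows [2->0,3->0,4->0,1->4,2->4] -> levels [4 11 7 11 7]
Step 2: flows [2->0,3->0,4->0,1->4,2=4] -> levels [7 10 6 10 7]
Step 3: flows [0->2,3->0,0=4,1->4,4->2] -> levels [7 9 8 9 7]
Step 4: flows [2->0,3->0,0=4,1->4,2->4] -> levels [9 8 6 8 9]
Step 5: flows [0->2,0->3,0=4,4->1,4->2] -> levels [7 9 8 9 7]
  -> period-2 cycle: step 5 state = step 3 state
  -> state at step 6: (6-3) mod 2 = 1, same as step 4 -> [9 8 6 8 9]

Answer: 9 8 6 8 9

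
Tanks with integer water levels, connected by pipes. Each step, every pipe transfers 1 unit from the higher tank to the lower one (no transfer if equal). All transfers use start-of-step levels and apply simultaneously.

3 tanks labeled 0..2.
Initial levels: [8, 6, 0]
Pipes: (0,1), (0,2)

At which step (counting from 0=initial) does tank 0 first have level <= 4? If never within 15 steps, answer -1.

Answer: 5

Derivation:
Step 1: flows [0->1,0->2] -> levels [6 7 1]
Step 2: flows [1->0,0->2] -> levels [6 6 2]
Step 3: flows [0=1,0->2] -> levels [5 6 3]
Step 4: flows [1->0,0->2] -> levels [5 5 4]
Step 5: flows [0=1,0->2] -> levels [4 5 5]
Tank 0 first reaches <=4 at step 5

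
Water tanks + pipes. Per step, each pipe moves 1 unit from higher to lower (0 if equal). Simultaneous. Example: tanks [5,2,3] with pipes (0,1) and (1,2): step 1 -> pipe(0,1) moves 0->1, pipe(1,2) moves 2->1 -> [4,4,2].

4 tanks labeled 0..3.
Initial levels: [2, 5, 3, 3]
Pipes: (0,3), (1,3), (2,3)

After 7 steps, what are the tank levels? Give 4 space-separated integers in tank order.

Step 1: flows [3->0,1->3,2=3] -> levels [3 4 3 3]
Step 2: flows [0=3,1->3,2=3] -> levels [3 3 3 4]
Step 3: flows [3->0,3->1,3->2] -> levels [4 4 4 1]
Step 4: flows [0->3,1->3,2->3] -> levels [3 3 3 4]
  -> period-2 cycle: step 4 state = step 2 state
  -> state at step 7: (7-2) mod 2 = 1, same as step 3 -> [4 4 4 1]

Answer: 4 4 4 1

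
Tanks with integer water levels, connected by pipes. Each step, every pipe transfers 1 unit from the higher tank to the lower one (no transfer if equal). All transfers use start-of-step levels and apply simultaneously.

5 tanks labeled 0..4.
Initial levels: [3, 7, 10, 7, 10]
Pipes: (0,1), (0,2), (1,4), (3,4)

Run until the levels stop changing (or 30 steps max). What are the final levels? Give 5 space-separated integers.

Step 1: flows [1->0,2->0,4->1,4->3] -> levels [5 7 9 8 8]
Step 2: flows [1->0,2->0,4->1,3=4] -> levels [7 7 8 8 7]
Step 3: flows [0=1,2->0,1=4,3->4] -> levels [8 7 7 7 8]
Step 4: flows [0->1,0->2,4->1,4->3] -> levels [6 9 8 8 6]
Step 5: flows [1->0,2->0,1->4,3->4] -> levels [8 7 7 7 8]
  -> period-2 cycle: step 5 state = step 3 state; never stabilizes
  -> state at step 30: (30-3) mod 2 = 1, same as step 4 -> [6 9 8 8 6]

Answer: 6 9 8 8 6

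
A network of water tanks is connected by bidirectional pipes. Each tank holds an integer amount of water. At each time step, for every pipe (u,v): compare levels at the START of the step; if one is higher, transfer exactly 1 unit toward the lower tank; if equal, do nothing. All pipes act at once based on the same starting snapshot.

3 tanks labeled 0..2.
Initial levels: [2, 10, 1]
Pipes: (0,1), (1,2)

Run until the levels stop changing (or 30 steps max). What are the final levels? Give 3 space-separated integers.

Answer: 4 5 4

Derivation:
Step 1: flows [1->0,1->2] -> levels [3 8 2]
Step 2: flows [1->0,1->2] -> levels [4 6 3]
Step 3: flows [1->0,1->2] -> levels [5 4 4]
Step 4: flows [0->1,1=2] -> levels [4 5 4]
Step 5: flows [1->0,1->2] -> levels [5 3 5]
Step 6: flows [0->1,2->1] -> levels [4 5 4]
  -> period-2 cycle: step 6 state = step 4 state; never stabilizes
  -> state at step 30: (30-4) mod 2 = 0, same as step 4 -> [4 5 4]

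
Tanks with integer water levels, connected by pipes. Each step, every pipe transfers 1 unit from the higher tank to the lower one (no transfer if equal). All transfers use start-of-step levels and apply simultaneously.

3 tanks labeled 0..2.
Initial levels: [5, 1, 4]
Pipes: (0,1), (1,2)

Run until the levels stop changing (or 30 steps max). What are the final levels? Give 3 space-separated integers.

Step 1: flows [0->1,2->1] -> levels [4 3 3]
Step 2: flows [0->1,1=2] -> levels [3 4 3]
Step 3: flows [1->0,1->2] -> levels [4 2 4]
Step 4: flows [0->1,2->1] -> levels [3 4 3]
  -> period-2 cycle: step 4 state = step 2 state; never stabilizes
  -> state at step 30: (30-2) mod 2 = 0, same as step 2 -> [3 4 3]

Answer: 3 4 3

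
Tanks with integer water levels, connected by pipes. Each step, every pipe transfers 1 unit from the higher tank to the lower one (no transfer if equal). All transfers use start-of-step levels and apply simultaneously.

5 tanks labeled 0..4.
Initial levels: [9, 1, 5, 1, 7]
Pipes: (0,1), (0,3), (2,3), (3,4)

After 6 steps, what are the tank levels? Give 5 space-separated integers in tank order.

Step 1: flows [0->1,0->3,2->3,4->3] -> levels [7 2 4 4 6]
Step 2: flows [0->1,0->3,2=3,4->3] -> levels [5 3 4 6 5]
Step 3: flows [0->1,3->0,3->2,3->4] -> levels [5 4 5 3 6]
Step 4: flows [0->1,0->3,2->3,4->3] -> levels [3 5 4 6 5]
Step 5: flows [1->0,3->0,3->2,3->4] -> levels [5 4 5 3 6]
  -> period-2 cycle: step 5 state = step 3 state
  -> state at step 6: (6-3) mod 2 = 1, same as step 4 -> [3 5 4 6 5]

Answer: 3 5 4 6 5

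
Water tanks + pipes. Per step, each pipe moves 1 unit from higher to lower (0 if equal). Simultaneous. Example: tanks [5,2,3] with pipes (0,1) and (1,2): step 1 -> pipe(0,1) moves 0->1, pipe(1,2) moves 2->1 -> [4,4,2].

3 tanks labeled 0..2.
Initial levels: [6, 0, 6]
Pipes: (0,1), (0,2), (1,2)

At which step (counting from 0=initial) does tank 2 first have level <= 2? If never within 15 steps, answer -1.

Answer: -1

Derivation:
Step 1: flows [0->1,0=2,2->1] -> levels [5 2 5]
Step 2: flows [0->1,0=2,2->1] -> levels [4 4 4]
Step 3: flows [0=1,0=2,1=2] -> levels [4 4 4]
  -> stable; tank 2 stays at 4 > 2
Tank 2 never reaches <=2 within 15 steps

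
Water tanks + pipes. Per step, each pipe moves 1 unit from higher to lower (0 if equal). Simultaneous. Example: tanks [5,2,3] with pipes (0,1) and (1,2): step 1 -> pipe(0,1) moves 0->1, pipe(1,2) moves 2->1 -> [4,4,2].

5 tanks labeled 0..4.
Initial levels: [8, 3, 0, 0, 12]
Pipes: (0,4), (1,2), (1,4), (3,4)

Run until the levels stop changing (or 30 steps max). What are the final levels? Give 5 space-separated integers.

Step 1: flows [4->0,1->2,4->1,4->3] -> levels [9 3 1 1 9]
Step 2: flows [0=4,1->2,4->1,4->3] -> levels [9 3 2 2 7]
Step 3: flows [0->4,1->2,4->1,4->3] -> levels [8 3 3 3 6]
Step 4: flows [0->4,1=2,4->1,4->3] -> levels [7 4 3 4 5]
Step 5: flows [0->4,1->2,4->1,4->3] -> levels [6 4 4 5 4]
Step 6: flows [0->4,1=2,1=4,3->4] -> levels [5 4 4 4 6]
Step 7: flows [4->0,1=2,4->1,4->3] -> levels [6 5 4 5 3]
Step 8: flows [0->4,1->2,1->4,3->4] -> levels [5 3 5 4 6]
Step 9: flows [4->0,2->1,4->1,4->3] -> levels [6 5 4 5 3]
  -> period-2 cycle: step 9 state = step 7 state; never stabilizes
  -> state at step 30: (30-7) mod 2 = 1, same as step 8 -> [5 3 5 4 6]

Answer: 5 3 5 4 6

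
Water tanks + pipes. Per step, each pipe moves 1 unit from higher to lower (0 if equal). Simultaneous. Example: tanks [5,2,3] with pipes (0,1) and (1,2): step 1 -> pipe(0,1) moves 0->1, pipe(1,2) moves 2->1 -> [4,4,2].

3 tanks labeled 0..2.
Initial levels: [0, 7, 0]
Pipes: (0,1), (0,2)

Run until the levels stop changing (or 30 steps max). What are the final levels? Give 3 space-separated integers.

Step 1: flows [1->0,0=2] -> levels [1 6 0]
Step 2: flows [1->0,0->2] -> levels [1 5 1]
Step 3: flows [1->0,0=2] -> levels [2 4 1]
Step 4: flows [1->0,0->2] -> levels [2 3 2]
Step 5: flows [1->0,0=2] -> levels [3 2 2]
Step 6: flows [0->1,0->2] -> levels [1 3 3]
Step 7: flows [1->0,2->0] -> levels [3 2 2]
  -> period-2 cycle: step 7 state = step 5 state; never stabilizes
  -> state at step 30: (30-5) mod 2 = 1, same as step 6 -> [1 3 3]

Answer: 1 3 3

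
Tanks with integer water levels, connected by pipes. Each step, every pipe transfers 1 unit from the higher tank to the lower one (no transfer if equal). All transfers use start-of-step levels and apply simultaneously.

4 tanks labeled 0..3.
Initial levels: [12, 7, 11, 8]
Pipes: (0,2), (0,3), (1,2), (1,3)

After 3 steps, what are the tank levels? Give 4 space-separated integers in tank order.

Answer: 9 10 10 9

Derivation:
Step 1: flows [0->2,0->3,2->1,3->1] -> levels [10 9 11 8]
Step 2: flows [2->0,0->3,2->1,1->3] -> levels [10 9 9 10]
Step 3: flows [0->2,0=3,1=2,3->1] -> levels [9 10 10 9]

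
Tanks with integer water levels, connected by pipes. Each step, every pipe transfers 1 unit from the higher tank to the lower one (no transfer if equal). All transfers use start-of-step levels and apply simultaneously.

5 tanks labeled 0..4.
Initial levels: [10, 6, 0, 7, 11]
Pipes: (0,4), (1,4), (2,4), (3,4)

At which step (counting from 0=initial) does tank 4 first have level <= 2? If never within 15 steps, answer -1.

Answer: -1

Derivation:
Step 1: flows [4->0,4->1,4->2,4->3] -> levels [11 7 1 8 7]
Step 2: flows [0->4,1=4,4->2,3->4] -> levels [10 7 2 7 8]
Step 3: flows [0->4,4->1,4->2,4->3] -> levels [9 8 3 8 6]
Step 4: flows [0->4,1->4,4->2,3->4] -> levels [8 7 4 7 8]
Step 5: flows [0=4,4->1,4->2,4->3] -> levels [8 8 5 8 5]
Step 6: flows [0->4,1->4,2=4,3->4] -> levels [7 7 5 7 8]
Step 7: flows [4->0,4->1,4->2,4->3] -> levels [8 8 6 8 4]
Step 8: flows [0->4,1->4,2->4,3->4] -> levels [7 7 5 7 8]
  -> period-2 cycle (repeats step 6); tank 4 never drops to <=2
Tank 4 never reaches <=2 within 15 steps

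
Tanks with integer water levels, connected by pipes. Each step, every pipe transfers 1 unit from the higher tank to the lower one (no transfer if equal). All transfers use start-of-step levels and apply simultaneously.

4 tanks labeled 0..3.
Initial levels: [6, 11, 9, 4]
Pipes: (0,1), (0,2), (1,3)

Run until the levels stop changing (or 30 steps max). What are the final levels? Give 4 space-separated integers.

Answer: 9 6 7 8

Derivation:
Step 1: flows [1->0,2->0,1->3] -> levels [8 9 8 5]
Step 2: flows [1->0,0=2,1->3] -> levels [9 7 8 6]
Step 3: flows [0->1,0->2,1->3] -> levels [7 7 9 7]
Step 4: flows [0=1,2->0,1=3] -> levels [8 7 8 7]
Step 5: flows [0->1,0=2,1=3] -> levels [7 8 8 7]
Step 6: flows [1->0,2->0,1->3] -> levels [9 6 7 8]
Step 7: flows [0->1,0->2,3->1] -> levels [7 8 8 7]
  -> period-2 cycle: step 7 state = step 5 state; never stabilizes
  -> state at step 30: (30-5) mod 2 = 1, same as step 6 -> [9 6 7 8]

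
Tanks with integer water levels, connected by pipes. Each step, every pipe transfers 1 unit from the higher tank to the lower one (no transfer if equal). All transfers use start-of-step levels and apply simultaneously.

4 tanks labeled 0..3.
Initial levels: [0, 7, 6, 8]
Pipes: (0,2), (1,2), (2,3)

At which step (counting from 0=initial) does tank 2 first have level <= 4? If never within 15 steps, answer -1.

Step 1: flows [2->0,1->2,3->2] -> levels [1 6 7 7]
Step 2: flows [2->0,2->1,2=3] -> levels [2 7 5 7]
Step 3: flows [2->0,1->2,3->2] -> levels [3 6 6 6]
Step 4: flows [2->0,1=2,2=3] -> levels [4 6 5 6]
Step 5: flows [2->0,1->2,3->2] -> levels [5 5 6 5]
Step 6: flows [2->0,2->1,2->3] -> levels [6 6 3 6]
Tank 2 first reaches <=4 at step 6

Answer: 6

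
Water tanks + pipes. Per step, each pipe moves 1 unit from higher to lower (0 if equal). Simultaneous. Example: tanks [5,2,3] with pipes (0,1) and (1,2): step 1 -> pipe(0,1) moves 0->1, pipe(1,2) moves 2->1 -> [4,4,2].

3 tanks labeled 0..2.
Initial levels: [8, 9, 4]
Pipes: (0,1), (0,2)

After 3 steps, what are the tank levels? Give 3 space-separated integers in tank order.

Answer: 7 7 7

Derivation:
Step 1: flows [1->0,0->2] -> levels [8 8 5]
Step 2: flows [0=1,0->2] -> levels [7 8 6]
Step 3: flows [1->0,0->2] -> levels [7 7 7]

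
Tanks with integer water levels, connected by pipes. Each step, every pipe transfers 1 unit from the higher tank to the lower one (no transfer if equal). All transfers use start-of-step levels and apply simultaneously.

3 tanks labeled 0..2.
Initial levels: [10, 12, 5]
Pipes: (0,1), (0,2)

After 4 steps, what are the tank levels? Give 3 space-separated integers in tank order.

Step 1: flows [1->0,0->2] -> levels [10 11 6]
Step 2: flows [1->0,0->2] -> levels [10 10 7]
Step 3: flows [0=1,0->2] -> levels [9 10 8]
Step 4: flows [1->0,0->2] -> levels [9 9 9]

Answer: 9 9 9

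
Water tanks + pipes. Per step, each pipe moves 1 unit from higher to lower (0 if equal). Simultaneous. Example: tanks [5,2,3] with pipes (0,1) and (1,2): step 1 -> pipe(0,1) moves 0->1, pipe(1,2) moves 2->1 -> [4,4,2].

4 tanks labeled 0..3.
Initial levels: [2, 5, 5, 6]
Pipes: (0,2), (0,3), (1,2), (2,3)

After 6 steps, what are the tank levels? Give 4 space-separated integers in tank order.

Step 1: flows [2->0,3->0,1=2,3->2] -> levels [4 5 5 4]
Step 2: flows [2->0,0=3,1=2,2->3] -> levels [5 5 3 5]
Step 3: flows [0->2,0=3,1->2,3->2] -> levels [4 4 6 4]
Step 4: flows [2->0,0=3,2->1,2->3] -> levels [5 5 3 5]
  -> period-2 cycle: step 4 state = step 2 state
  -> state at step 6: (6-2) mod 2 = 0, same as step 2 -> [5 5 3 5]

Answer: 5 5 3 5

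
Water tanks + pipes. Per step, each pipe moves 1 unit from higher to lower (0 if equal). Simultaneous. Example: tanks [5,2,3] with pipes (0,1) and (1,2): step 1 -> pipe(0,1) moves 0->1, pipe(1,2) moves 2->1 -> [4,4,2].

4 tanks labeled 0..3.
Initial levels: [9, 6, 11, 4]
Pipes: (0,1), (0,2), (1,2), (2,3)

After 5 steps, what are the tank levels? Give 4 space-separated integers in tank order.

Answer: 9 7 6 8

Derivation:
Step 1: flows [0->1,2->0,2->1,2->3] -> levels [9 8 8 5]
Step 2: flows [0->1,0->2,1=2,2->3] -> levels [7 9 8 6]
Step 3: flows [1->0,2->0,1->2,2->3] -> levels [9 7 7 7]
Step 4: flows [0->1,0->2,1=2,2=3] -> levels [7 8 8 7]
Step 5: flows [1->0,2->0,1=2,2->3] -> levels [9 7 6 8]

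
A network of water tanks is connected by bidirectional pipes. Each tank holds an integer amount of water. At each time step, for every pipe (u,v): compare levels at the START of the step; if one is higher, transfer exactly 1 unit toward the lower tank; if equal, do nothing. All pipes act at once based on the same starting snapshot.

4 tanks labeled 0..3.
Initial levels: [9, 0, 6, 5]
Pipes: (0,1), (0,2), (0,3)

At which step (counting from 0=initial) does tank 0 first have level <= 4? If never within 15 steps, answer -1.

Step 1: flows [0->1,0->2,0->3] -> levels [6 1 7 6]
Step 2: flows [0->1,2->0,0=3] -> levels [6 2 6 6]
Step 3: flows [0->1,0=2,0=3] -> levels [5 3 6 6]
Step 4: flows [0->1,2->0,3->0] -> levels [6 4 5 5]
Step 5: flows [0->1,0->2,0->3] -> levels [3 5 6 6]
Tank 0 first reaches <=4 at step 5

Answer: 5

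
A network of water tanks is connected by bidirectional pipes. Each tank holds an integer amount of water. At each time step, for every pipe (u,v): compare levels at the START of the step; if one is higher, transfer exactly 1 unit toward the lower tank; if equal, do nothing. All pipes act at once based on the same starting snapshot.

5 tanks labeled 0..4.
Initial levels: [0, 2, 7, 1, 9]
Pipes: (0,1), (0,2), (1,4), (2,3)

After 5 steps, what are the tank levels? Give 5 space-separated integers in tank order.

Step 1: flows [1->0,2->0,4->1,2->3] -> levels [2 2 5 2 8]
Step 2: flows [0=1,2->0,4->1,2->3] -> levels [3 3 3 3 7]
Step 3: flows [0=1,0=2,4->1,2=3] -> levels [3 4 3 3 6]
Step 4: flows [1->0,0=2,4->1,2=3] -> levels [4 4 3 3 5]
Step 5: flows [0=1,0->2,4->1,2=3] -> levels [3 5 4 3 4]

Answer: 3 5 4 3 4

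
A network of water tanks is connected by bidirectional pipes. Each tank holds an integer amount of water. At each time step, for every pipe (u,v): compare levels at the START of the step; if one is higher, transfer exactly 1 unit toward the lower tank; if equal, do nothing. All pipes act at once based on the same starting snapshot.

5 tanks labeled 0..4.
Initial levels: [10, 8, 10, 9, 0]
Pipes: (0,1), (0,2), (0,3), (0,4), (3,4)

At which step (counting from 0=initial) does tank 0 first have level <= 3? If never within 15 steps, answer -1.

Step 1: flows [0->1,0=2,0->3,0->4,3->4] -> levels [7 9 10 9 2]
Step 2: flows [1->0,2->0,3->0,0->4,3->4] -> levels [9 8 9 7 4]
Step 3: flows [0->1,0=2,0->3,0->4,3->4] -> levels [6 9 9 7 6]
Step 4: flows [1->0,2->0,3->0,0=4,3->4] -> levels [9 8 8 5 7]
Step 5: flows [0->1,0->2,0->3,0->4,4->3] -> levels [5 9 9 7 7]
Step 6: flows [1->0,2->0,3->0,4->0,3=4] -> levels [9 8 8 6 6]
Step 7: flows [0->1,0->2,0->3,0->4,3=4] -> levels [5 9 9 7 7]
  -> period-2 cycle (repeats step 5); tank 0 never drops to <=3
Tank 0 never reaches <=3 within 15 steps

Answer: -1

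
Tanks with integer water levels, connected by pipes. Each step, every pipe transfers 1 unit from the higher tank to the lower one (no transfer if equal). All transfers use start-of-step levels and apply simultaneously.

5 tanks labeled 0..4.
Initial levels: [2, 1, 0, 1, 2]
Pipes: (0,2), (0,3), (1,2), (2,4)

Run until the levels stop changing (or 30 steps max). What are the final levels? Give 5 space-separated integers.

Step 1: flows [0->2,0->3,1->2,4->2] -> levels [0 0 3 2 1]
Step 2: flows [2->0,3->0,2->1,2->4] -> levels [2 1 0 1 2]
  -> period-2 cycle: step 2 state = step 0 state; never stabilizes
  -> state at step 30: (30-0) mod 2 = 0, same as step 0 -> [2 1 0 1 2]

Answer: 2 1 0 1 2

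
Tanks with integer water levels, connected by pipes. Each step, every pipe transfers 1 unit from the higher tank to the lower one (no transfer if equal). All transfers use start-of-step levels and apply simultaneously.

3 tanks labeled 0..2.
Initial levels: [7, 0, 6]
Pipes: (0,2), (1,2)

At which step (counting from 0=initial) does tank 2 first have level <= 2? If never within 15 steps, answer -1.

Answer: -1

Derivation:
Step 1: flows [0->2,2->1] -> levels [6 1 6]
Step 2: flows [0=2,2->1] -> levels [6 2 5]
Step 3: flows [0->2,2->1] -> levels [5 3 5]
Step 4: flows [0=2,2->1] -> levels [5 4 4]
Step 5: flows [0->2,1=2] -> levels [4 4 5]
Step 6: flows [2->0,2->1] -> levels [5 5 3]
Step 7: flows [0->2,1->2] -> levels [4 4 5]
  -> period-2 cycle (repeats step 5); tank 2 never drops to <=2
Tank 2 never reaches <=2 within 15 steps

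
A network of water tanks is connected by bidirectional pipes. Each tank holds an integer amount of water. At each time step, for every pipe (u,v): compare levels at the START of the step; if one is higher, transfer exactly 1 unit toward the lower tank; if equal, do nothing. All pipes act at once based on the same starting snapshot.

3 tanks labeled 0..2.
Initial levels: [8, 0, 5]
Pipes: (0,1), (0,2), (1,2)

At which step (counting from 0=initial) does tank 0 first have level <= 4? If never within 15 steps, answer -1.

Answer: 2

Derivation:
Step 1: flows [0->1,0->2,2->1] -> levels [6 2 5]
Step 2: flows [0->1,0->2,2->1] -> levels [4 4 5]
Tank 0 first reaches <=4 at step 2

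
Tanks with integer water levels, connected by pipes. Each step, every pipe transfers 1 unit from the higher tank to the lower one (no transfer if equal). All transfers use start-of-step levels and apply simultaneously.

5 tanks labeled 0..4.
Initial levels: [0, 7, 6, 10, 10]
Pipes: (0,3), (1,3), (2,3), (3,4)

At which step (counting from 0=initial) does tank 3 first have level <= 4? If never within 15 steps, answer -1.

Step 1: flows [3->0,3->1,3->2,3=4] -> levels [1 8 7 7 10]
Step 2: flows [3->0,1->3,2=3,4->3] -> levels [2 7 7 8 9]
Step 3: flows [3->0,3->1,3->2,4->3] -> levels [3 8 8 6 8]
Step 4: flows [3->0,1->3,2->3,4->3] -> levels [4 7 7 8 7]
Step 5: flows [3->0,3->1,3->2,3->4] -> levels [5 8 8 4 8]
Tank 3 first reaches <=4 at step 5

Answer: 5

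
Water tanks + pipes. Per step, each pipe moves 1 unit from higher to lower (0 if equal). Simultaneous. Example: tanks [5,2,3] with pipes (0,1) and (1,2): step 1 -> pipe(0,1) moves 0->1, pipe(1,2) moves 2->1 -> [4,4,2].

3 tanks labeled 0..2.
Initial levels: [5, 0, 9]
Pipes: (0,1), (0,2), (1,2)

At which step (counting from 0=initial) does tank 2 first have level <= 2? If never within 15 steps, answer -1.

Step 1: flows [0->1,2->0,2->1] -> levels [5 2 7]
Step 2: flows [0->1,2->0,2->1] -> levels [5 4 5]
Step 3: flows [0->1,0=2,2->1] -> levels [4 6 4]
Step 4: flows [1->0,0=2,1->2] -> levels [5 4 5]
  -> period-2 cycle (repeats step 2); tank 2 never drops to <=2
Tank 2 never reaches <=2 within 15 steps

Answer: -1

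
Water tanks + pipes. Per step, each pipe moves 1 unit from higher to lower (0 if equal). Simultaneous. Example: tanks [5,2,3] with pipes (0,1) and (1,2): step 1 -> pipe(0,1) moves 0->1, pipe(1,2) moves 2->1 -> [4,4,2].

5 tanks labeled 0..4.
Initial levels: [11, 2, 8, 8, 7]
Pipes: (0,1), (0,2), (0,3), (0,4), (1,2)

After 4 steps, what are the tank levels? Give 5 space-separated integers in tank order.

Step 1: flows [0->1,0->2,0->3,0->4,2->1] -> levels [7 4 8 9 8]
Step 2: flows [0->1,2->0,3->0,4->0,2->1] -> levels [9 6 6 8 7]
Step 3: flows [0->1,0->2,0->3,0->4,1=2] -> levels [5 7 7 9 8]
Step 4: flows [1->0,2->0,3->0,4->0,1=2] -> levels [9 6 6 8 7]

Answer: 9 6 6 8 7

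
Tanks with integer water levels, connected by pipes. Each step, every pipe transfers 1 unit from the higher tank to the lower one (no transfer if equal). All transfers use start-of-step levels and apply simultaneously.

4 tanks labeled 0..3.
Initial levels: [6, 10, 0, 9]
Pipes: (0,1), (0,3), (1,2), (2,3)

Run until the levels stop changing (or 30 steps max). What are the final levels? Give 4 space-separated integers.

Step 1: flows [1->0,3->0,1->2,3->2] -> levels [8 8 2 7]
Step 2: flows [0=1,0->3,1->2,3->2] -> levels [7 7 4 7]
Step 3: flows [0=1,0=3,1->2,3->2] -> levels [7 6 6 6]
Step 4: flows [0->1,0->3,1=2,2=3] -> levels [5 7 6 7]
Step 5: flows [1->0,3->0,1->2,3->2] -> levels [7 5 8 5]
Step 6: flows [0->1,0->3,2->1,2->3] -> levels [5 7 6 7]
  -> period-2 cycle: step 6 state = step 4 state; never stabilizes
  -> state at step 30: (30-4) mod 2 = 0, same as step 4 -> [5 7 6 7]

Answer: 5 7 6 7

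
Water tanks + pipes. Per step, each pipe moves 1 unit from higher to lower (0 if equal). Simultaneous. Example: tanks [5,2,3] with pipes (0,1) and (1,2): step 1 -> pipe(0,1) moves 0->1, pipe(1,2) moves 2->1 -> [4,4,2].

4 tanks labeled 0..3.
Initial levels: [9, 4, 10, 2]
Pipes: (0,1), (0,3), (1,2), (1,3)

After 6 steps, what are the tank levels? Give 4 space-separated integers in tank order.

Step 1: flows [0->1,0->3,2->1,1->3] -> levels [7 5 9 4]
Step 2: flows [0->1,0->3,2->1,1->3] -> levels [5 6 8 6]
Step 3: flows [1->0,3->0,2->1,1=3] -> levels [7 6 7 5]
Step 4: flows [0->1,0->3,2->1,1->3] -> levels [5 7 6 7]
Step 5: flows [1->0,3->0,1->2,1=3] -> levels [7 5 7 6]
Step 6: flows [0->1,0->3,2->1,3->1] -> levels [5 8 6 6]

Answer: 5 8 6 6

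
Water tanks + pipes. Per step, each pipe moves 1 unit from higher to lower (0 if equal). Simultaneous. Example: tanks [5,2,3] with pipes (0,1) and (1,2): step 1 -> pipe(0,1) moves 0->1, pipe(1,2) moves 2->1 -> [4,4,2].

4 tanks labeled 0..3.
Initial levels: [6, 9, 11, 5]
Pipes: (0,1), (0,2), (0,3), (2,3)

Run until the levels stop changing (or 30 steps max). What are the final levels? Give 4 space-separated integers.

Answer: 9 7 7 8

Derivation:
Step 1: flows [1->0,2->0,0->3,2->3] -> levels [7 8 9 7]
Step 2: flows [1->0,2->0,0=3,2->3] -> levels [9 7 7 8]
Step 3: flows [0->1,0->2,0->3,3->2] -> levels [6 8 9 8]
Step 4: flows [1->0,2->0,3->0,2->3] -> levels [9 7 7 8]
  -> period-2 cycle: step 4 state = step 2 state; never stabilizes
  -> state at step 30: (30-2) mod 2 = 0, same as step 2 -> [9 7 7 8]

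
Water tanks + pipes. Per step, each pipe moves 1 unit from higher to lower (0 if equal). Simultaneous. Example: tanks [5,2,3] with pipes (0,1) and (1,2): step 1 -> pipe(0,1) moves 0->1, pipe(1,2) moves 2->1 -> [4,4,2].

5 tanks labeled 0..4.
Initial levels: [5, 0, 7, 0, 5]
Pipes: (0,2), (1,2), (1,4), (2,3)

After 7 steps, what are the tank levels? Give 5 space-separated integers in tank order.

Step 1: flows [2->0,2->1,4->1,2->3] -> levels [6 2 4 1 4]
Step 2: flows [0->2,2->1,4->1,2->3] -> levels [5 4 3 2 3]
Step 3: flows [0->2,1->2,1->4,2->3] -> levels [4 2 4 3 4]
Step 4: flows [0=2,2->1,4->1,2->3] -> levels [4 4 2 4 3]
Step 5: flows [0->2,1->2,1->4,3->2] -> levels [3 2 5 3 4]
Step 6: flows [2->0,2->1,4->1,2->3] -> levels [4 4 2 4 3]
  -> period-2 cycle: step 6 state = step 4 state
  -> state at step 7: (7-4) mod 2 = 1, same as step 5 -> [3 2 5 3 4]

Answer: 3 2 5 3 4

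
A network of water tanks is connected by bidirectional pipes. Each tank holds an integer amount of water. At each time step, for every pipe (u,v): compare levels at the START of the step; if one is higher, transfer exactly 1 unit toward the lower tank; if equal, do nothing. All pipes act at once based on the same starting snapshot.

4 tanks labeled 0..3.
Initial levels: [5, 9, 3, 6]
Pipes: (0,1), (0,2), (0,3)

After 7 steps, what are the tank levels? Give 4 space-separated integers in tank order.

Answer: 7 6 5 5

Derivation:
Step 1: flows [1->0,0->2,3->0] -> levels [6 8 4 5]
Step 2: flows [1->0,0->2,0->3] -> levels [5 7 5 6]
Step 3: flows [1->0,0=2,3->0] -> levels [7 6 5 5]
Step 4: flows [0->1,0->2,0->3] -> levels [4 7 6 6]
Step 5: flows [1->0,2->0,3->0] -> levels [7 6 5 5]
  -> period-2 cycle: step 5 state = step 3 state
  -> state at step 7: (7-3) mod 2 = 0, same as step 3 -> [7 6 5 5]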